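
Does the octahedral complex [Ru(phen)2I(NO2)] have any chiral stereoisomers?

Each phen is bidentate and must span two cis positions.
Working through the distinct placements yields 2 geometric isomers: I and NO2 mutually trans; I and NO2 mutually cis (chiral).
One of these lacks any improper symmetry element and so occurs as an enantiomeric pair, giving 2 + 1 = 3 stereoisomers in total.

yes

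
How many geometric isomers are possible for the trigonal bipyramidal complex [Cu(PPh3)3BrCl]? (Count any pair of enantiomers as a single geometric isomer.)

4

There are 4 geometric isomers: Br axial, Cl axial; Br axial, Cl equatorial; Br equatorial, Cl axial; Br equatorial, Cl equatorial.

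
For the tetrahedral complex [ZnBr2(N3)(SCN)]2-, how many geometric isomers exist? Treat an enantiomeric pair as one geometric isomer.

1

Only one geometric arrangement is possible.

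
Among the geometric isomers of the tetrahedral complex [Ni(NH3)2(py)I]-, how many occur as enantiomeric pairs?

In a tetrahedral complex all four positions are equivalent and every pair of ligands is adjacent — there is no cis/trans distinction.
Only one geometric arrangement is possible.

0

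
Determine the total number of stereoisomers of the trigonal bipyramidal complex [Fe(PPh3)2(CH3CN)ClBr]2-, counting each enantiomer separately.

10

A trigonal bipyramid has two axial and three equatorial sites, which are chemically inequivalent.
Exhaustive case analysis gives 7 geometric isomers.
Of these, 3 lack any improper symmetry element and so occur as enantiomeric pairs, giving 7 + 3 = 10 stereoisomers in total.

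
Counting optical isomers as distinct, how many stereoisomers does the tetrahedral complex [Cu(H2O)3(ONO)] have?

In a tetrahedral complex all four positions are equivalent and every pair of ligands is adjacent — there is no cis/trans distinction.
Only one geometric arrangement is possible.

1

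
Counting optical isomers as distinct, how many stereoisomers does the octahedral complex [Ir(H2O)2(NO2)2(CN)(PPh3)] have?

An octahedron has six vertices in three trans pairs; every non-trans pair is cis.
There are 6 geometric isomers: H2O cis, NO2 cis (3 arrangements, 2 chiral); H2O cis, NO2 trans; H2O trans, NO2 cis; H2O trans, NO2 trans.
Of these, 2 lack any improper symmetry element and so occur as enantiomeric pairs, giving 6 + 2 = 8 stereoisomers in total.

8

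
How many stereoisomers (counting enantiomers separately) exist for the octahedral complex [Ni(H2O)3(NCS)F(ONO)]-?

The six octahedral sites form three mutually perpendicular trans pairs.
The distinct arrangements are (4 in all): H2O mer (3 arrangements); H2O fac (chiral).
One of these lacks any improper symmetry element and so occurs as an enantiomeric pair, giving 4 + 1 = 5 stereoisomers in total.

5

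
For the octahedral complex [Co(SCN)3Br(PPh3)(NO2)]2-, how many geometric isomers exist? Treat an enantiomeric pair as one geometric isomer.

4

An octahedron has six vertices in three trans pairs; every non-trans pair is cis.
There are 4 geometric isomers: SCN mer (3 arrangements); SCN fac (chiral).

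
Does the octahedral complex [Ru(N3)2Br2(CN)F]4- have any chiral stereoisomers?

In an octahedral complex each vertex has one trans partner and four cis neighbours.
The distinct arrangements are (6 in all): N3 trans, Br trans; N3 cis, Br trans; N3 trans, Br cis; N3 cis, Br cis (3 arrangements, 2 chiral).
Of these, 2 lack any improper symmetry element and so occur as enantiomeric pairs, giving 6 + 2 = 8 stereoisomers in total.

yes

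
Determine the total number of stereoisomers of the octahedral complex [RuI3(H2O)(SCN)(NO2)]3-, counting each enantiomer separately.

An octahedron has six vertices in three trans pairs; every non-trans pair is cis.
Working through the distinct placements yields 4 geometric isomers: I mer (3 arrangements); I fac (chiral).
One of these lacks any improper symmetry element and so occurs as an enantiomeric pair, giving 4 + 1 = 5 stereoisomers in total.

5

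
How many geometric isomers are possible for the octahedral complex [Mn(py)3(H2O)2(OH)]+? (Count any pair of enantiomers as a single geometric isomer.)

The six octahedral sites form three mutually perpendicular trans pairs.
There are 3 geometric isomers: py mer, H2O trans; py mer, H2O cis; py fac, H2O cis.

3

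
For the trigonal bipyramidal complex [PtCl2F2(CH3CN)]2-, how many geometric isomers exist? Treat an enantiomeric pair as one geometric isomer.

In a trigonal bipyramid the two axial positions differ from the three equatorial ones.
Exhaustive case analysis gives 5 geometric isomers.

5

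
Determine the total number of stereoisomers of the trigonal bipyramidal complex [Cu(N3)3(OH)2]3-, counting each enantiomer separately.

3

In a trigonal bipyramid the two axial positions differ from the three equatorial ones.
Systematic placement gives 3 geometric isomers: OH both equatorial; OH one axial, one equatorial; OH both axial.
Each arrangement has an internal mirror plane or centre of symmetry, so none is chiral.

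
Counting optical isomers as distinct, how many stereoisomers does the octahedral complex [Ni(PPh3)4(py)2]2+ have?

An octahedron has six vertices in three trans pairs; every non-trans pair is cis.
The distinct arrangements are (2 in all): py trans; py cis.
Each arrangement has an internal mirror plane or centre of symmetry, so none is chiral.

2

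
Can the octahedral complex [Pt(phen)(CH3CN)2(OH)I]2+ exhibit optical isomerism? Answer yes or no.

yes

An octahedron has six vertices in three trans pairs; every non-trans pair is cis.
Each phen is bidentate and must span two cis positions.
Working through the distinct placements yields 4 geometric isomers: CH3CN trans; CH3CN cis (3 arrangements, 2 chiral).
Of these, 2 lack any improper symmetry element and so occur as enantiomeric pairs, giving 4 + 2 = 6 stereoisomers in total.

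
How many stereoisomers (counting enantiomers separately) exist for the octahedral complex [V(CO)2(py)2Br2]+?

In an octahedral complex each vertex has one trans partner and four cis neighbours.
Working through the distinct placements yields 5 geometric isomers: CO trans, py trans, Br trans; CO cis, py cis, Br trans; CO cis, py trans, Br cis; CO cis, py cis, Br cis (chiral); CO trans, py cis, Br cis.
One of these lacks any improper symmetry element and so occurs as an enantiomeric pair, giving 5 + 1 = 6 stereoisomers in total.

6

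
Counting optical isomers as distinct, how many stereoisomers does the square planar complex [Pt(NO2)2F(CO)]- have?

A square has two trans pairs of vertices; adjacent vertices are cis.
Systematic placement gives 2 geometric isomers: NO2 cis; NO2 trans.
Each arrangement has an internal mirror plane or centre of symmetry, so none is chiral.

2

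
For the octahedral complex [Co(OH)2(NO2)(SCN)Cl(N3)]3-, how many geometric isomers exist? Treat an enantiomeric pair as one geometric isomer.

The six octahedral sites form three mutually perpendicular trans pairs.
Systematic enumeration (placing each ligand type in turn and discarding arrangements equivalent by rotation or reflection) gives 9 geometric isomers.

9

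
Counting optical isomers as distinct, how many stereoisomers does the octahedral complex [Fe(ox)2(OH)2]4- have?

3

An octahedron has six vertices in three trans pairs; every non-trans pair is cis.
Each ox is bidentate and must span two cis positions.
Working through the distinct placements yields 2 geometric isomers: OH trans; OH cis (chiral).
One of these lacks any improper symmetry element and so occurs as an enantiomeric pair, giving 2 + 1 = 3 stereoisomers in total.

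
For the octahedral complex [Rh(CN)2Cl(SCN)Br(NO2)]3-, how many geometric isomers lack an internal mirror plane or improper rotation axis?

6

In an octahedral complex each vertex has one trans partner and four cis neighbours.
Exhaustive case analysis gives 9 geometric isomers.
Of these, 6 lack any improper symmetry element and so occur as enantiomeric pairs, giving 9 + 6 = 15 stereoisomers in total.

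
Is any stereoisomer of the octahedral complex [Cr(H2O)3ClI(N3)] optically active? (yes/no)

yes

There are 4 geometric isomers: H2O mer (3 arrangements); H2O fac (chiral).
One of these lacks any improper symmetry element and so occurs as an enantiomeric pair, giving 4 + 1 = 5 stereoisomers in total.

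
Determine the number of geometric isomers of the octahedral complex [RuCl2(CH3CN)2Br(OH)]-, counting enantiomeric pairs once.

Working through the distinct placements yields 6 geometric isomers: Cl cis, CH3CN cis (3 arrangements, 2 chiral); Cl trans, CH3CN cis; Cl cis, CH3CN trans; Cl trans, CH3CN trans.

6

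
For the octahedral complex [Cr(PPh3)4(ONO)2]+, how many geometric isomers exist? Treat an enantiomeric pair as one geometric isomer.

In an octahedral complex each vertex has one trans partner and four cis neighbours.
Working through the distinct placements yields 2 geometric isomers: ONO trans; ONO cis.

2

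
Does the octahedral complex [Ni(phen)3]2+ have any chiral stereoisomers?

An octahedron has six vertices in three trans pairs; every non-trans pair is cis.
Each phen is bidentate and must span two cis positions.
Only one geometric arrangement is possible; it has no improper symmetry element, so it exists as a pair of enantiomers (2 stereoisomers).

yes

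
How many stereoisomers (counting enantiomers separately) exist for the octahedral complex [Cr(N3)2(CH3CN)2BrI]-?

8

Systematic placement gives 6 geometric isomers: N3 trans, CH3CN cis; N3 cis, CH3CN cis (3 arrangements, 2 chiral); N3 trans, CH3CN trans; N3 cis, CH3CN trans.
Of these, 2 lack any improper symmetry element and so occur as enantiomeric pairs, giving 6 + 2 = 8 stereoisomers in total.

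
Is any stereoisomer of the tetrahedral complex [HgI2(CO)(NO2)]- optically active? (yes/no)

In a tetrahedral complex all four positions are equivalent and every pair of ligands is adjacent — there is no cis/trans distinction.
Only one geometric arrangement is possible.

no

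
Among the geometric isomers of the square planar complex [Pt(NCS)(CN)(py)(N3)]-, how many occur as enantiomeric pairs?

In a square planar complex each vertex has one trans partner and two cis neighbours.
Systematic placement gives 3 geometric isomers: (CN/NCS trans, N3/py trans); (CN/py trans, N3/NCS trans); (CN/N3 trans, NCS/py trans).
Each arrangement has an internal mirror plane or centre of symmetry, so none is chiral.

0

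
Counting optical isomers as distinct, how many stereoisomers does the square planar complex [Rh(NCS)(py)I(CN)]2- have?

3

In a square planar complex each vertex has one trans partner and two cis neighbours.
The distinct arrangements are (3 in all): (CN/NCS trans, I/py trans); (CN/py trans, I/NCS trans); (CN/I trans, NCS/py trans).
Each arrangement has an internal mirror plane or centre of symmetry, so none is chiral.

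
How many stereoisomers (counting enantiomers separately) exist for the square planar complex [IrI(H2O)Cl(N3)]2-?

3

Systematic placement gives 3 geometric isomers: (Cl/I trans, H2O/N3 trans); (Cl/N3 trans, H2O/I trans); (Cl/H2O trans, I/N3 trans).
Each arrangement has an internal mirror plane or centre of symmetry, so none is chiral.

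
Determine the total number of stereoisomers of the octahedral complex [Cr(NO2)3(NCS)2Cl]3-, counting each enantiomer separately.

Systematic placement gives 3 geometric isomers: NO2 mer, NCS cis; NO2 mer, NCS trans; NO2 fac, NCS cis.
Each arrangement has an internal mirror plane or centre of symmetry, so none is chiral.

3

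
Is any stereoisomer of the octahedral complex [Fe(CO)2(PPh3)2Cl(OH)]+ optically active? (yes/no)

In an octahedral complex each vertex has one trans partner and four cis neighbours.
The distinct arrangements are (6 in all): CO trans, PPh3 trans; CO trans, PPh3 cis; CO cis, PPh3 trans; CO cis, PPh3 cis (3 arrangements, 2 chiral).
Of these, 2 lack any improper symmetry element and so occur as enantiomeric pairs, giving 6 + 2 = 8 stereoisomers in total.

yes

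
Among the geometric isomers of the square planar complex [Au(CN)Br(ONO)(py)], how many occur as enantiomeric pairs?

0

A square has two trans pairs of vertices; adjacent vertices are cis.
Working through the distinct placements yields 3 geometric isomers: (Br/ONO trans, CN/py trans); (Br/py trans, CN/ONO trans); (Br/CN trans, ONO/py trans).
Each arrangement has an internal mirror plane or centre of symmetry, so none is chiral.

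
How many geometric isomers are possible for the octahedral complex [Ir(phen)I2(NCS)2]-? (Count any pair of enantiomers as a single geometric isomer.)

The six octahedral sites form three mutually perpendicular trans pairs.
Each phen is bidentate and must span two cis positions.
The distinct arrangements are (3 in all): I trans, NCS cis; I cis, NCS cis (chiral); I cis, NCS trans.

3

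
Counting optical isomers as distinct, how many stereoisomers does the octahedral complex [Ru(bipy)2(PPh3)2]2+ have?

In an octahedral complex each vertex has one trans partner and four cis neighbours.
Each bipy is bidentate and must span two cis positions.
The distinct arrangements are (2 in all): PPh3 trans; PPh3 cis (chiral).
One of these lacks any improper symmetry element and so occurs as an enantiomeric pair, giving 2 + 1 = 3 stereoisomers in total.

3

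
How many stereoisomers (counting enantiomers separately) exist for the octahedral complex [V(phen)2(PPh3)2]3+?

In an octahedral complex each vertex has one trans partner and four cis neighbours.
Each phen is bidentate and must span two cis positions.
The distinct arrangements are (2 in all): PPh3 trans; PPh3 cis (chiral).
One of these lacks any improper symmetry element and so occurs as an enantiomeric pair, giving 2 + 1 = 3 stereoisomers in total.

3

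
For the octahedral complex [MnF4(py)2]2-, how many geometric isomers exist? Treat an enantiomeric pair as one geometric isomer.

An octahedron has six vertices in three trans pairs; every non-trans pair is cis.
Working through the distinct placements yields 2 geometric isomers: py trans; py cis.

2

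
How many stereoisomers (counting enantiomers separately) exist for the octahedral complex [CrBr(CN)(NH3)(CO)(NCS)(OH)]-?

30

Exhaustive case analysis gives 15 geometric isomers.
Of these, 15 lack any improper symmetry element and so occur as enantiomeric pairs, giving 15 + 15 = 30 stereoisomers in total.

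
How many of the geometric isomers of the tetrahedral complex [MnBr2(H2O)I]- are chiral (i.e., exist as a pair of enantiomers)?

0

All four vertices of a tetrahedron are equivalent and mutually adjacent, so cis/trans isomerism cannot arise.
Only one geometric arrangement is possible.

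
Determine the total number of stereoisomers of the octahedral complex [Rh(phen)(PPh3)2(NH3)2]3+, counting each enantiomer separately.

4

An octahedron has six vertices in three trans pairs; every non-trans pair is cis.
Each phen is bidentate and must span two cis positions.
Working through the distinct placements yields 3 geometric isomers: PPh3 cis, NH3 trans; PPh3 cis, NH3 cis (chiral); PPh3 trans, NH3 cis.
One of these lacks any improper symmetry element and so occurs as an enantiomeric pair, giving 3 + 1 = 4 stereoisomers in total.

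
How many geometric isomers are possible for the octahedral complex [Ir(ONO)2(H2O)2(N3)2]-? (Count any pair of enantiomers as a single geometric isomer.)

In an octahedral complex each vertex has one trans partner and four cis neighbours.
Working through the distinct placements yields 5 geometric isomers: ONO trans, H2O trans, N3 trans; ONO cis, H2O trans, N3 cis; ONO trans, H2O cis, N3 cis; ONO cis, H2O cis, N3 cis (chiral); ONO cis, H2O cis, N3 trans.

5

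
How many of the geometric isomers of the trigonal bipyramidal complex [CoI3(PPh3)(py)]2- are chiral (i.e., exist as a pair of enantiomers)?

In a trigonal bipyramid the two axial positions differ from the three equatorial ones.
Working through the distinct placements yields 4 geometric isomers: PPh3 equatorial, py equatorial; PPh3 axial, py equatorial; PPh3 equatorial, py axial; PPh3 axial, py axial.
Each arrangement has an internal mirror plane or centre of symmetry, so none is chiral.

0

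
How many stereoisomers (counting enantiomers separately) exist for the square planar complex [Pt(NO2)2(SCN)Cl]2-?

The distinct arrangements are (2 in all): NO2 cis; NO2 trans.
Each arrangement has an internal mirror plane or centre of symmetry, so none is chiral.

2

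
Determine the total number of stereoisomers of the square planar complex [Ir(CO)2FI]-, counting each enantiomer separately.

In a square planar complex each vertex has one trans partner and two cis neighbours.
Systematic placement gives 2 geometric isomers: CO cis; CO trans.
Each arrangement has an internal mirror plane or centre of symmetry, so none is chiral.

2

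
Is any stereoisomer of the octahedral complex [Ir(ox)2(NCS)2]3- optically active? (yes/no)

In an octahedral complex each vertex has one trans partner and four cis neighbours.
Each ox is bidentate and must span two cis positions.
Systematic placement gives 2 geometric isomers: NCS trans; NCS cis (chiral).
One of these lacks any improper symmetry element and so occurs as an enantiomeric pair, giving 2 + 1 = 3 stereoisomers in total.

yes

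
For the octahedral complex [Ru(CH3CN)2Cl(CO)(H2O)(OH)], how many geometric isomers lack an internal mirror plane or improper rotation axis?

6

An octahedron has six vertices in three trans pairs; every non-trans pair is cis.
Placing the ligands in turn and identifying arrangements related by rotation or reflection leaves 9 distinct geometric isomers.
Of these, 6 lack any improper symmetry element and so occur as enantiomeric pairs, giving 9 + 6 = 15 stereoisomers in total.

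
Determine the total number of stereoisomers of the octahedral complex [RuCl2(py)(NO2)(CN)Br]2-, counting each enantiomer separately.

Exhaustive case analysis gives 9 geometric isomers.
Of these, 6 lack any improper symmetry element and so occur as enantiomeric pairs, giving 9 + 6 = 15 stereoisomers in total.

15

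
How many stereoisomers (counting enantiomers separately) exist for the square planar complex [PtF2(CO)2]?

2

A square has two trans pairs of vertices; adjacent vertices are cis.
Systematic placement gives 2 geometric isomers: F cis; F trans.
Each arrangement has an internal mirror plane or centre of symmetry, so none is chiral.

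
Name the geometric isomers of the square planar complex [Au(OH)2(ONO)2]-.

cis and trans

There are 2 geometric isomers: OH cis; OH trans.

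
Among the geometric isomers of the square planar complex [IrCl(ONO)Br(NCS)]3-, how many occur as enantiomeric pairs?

In a square planar complex each vertex has one trans partner and two cis neighbours.
There are 3 geometric isomers: (Br/NCS trans, Cl/ONO trans); (Br/ONO trans, Cl/NCS trans); (Br/Cl trans, NCS/ONO trans).
Each arrangement has an internal mirror plane or centre of symmetry, so none is chiral.

0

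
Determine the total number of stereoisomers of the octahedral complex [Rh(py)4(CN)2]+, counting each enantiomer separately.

The six octahedral sites form three mutually perpendicular trans pairs.
There are 2 geometric isomers: CN trans; CN cis.
Each arrangement has an internal mirror plane or centre of symmetry, so none is chiral.

2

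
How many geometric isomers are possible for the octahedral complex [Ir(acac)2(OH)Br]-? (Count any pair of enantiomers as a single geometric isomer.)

The six octahedral sites form three mutually perpendicular trans pairs.
Each acac is bidentate and must span two cis positions.
Systematic placement gives 2 geometric isomers: OH and Br mutually trans; OH and Br mutually cis (chiral).

2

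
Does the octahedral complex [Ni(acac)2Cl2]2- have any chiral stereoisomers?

Each acac is bidentate and must span two cis positions.
Working through the distinct placements yields 2 geometric isomers: Cl trans; Cl cis (chiral).
One of these lacks any improper symmetry element and so occurs as an enantiomeric pair, giving 2 + 1 = 3 stereoisomers in total.

yes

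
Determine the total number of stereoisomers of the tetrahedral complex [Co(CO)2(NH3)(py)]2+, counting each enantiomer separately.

All four vertices of a tetrahedron are equivalent and mutually adjacent, so cis/trans isomerism cannot arise.
Only one geometric arrangement is possible.

1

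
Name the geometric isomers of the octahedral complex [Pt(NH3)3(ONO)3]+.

fac and mer

There are 2 geometric isomers: NH3 mer; NH3 fac.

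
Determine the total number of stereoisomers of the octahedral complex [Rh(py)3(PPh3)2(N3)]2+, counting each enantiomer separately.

In an octahedral complex each vertex has one trans partner and four cis neighbours.
There are 3 geometric isomers: py mer, PPh3 cis; py mer, PPh3 trans; py fac, PPh3 cis.
Each arrangement has an internal mirror plane or centre of symmetry, so none is chiral.

3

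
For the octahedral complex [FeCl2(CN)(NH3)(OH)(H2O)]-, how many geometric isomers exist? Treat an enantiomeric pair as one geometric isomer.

9

The six octahedral sites form three mutually perpendicular trans pairs.
Exhaustive case analysis gives 9 geometric isomers.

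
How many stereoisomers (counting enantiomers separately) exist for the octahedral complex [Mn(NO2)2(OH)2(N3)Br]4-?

Systematic placement gives 6 geometric isomers: NO2 trans, OH trans; NO2 cis, OH cis (3 arrangements, 2 chiral); NO2 cis, OH trans; NO2 trans, OH cis.
Of these, 2 lack any improper symmetry element and so occur as enantiomeric pairs, giving 6 + 2 = 8 stereoisomers in total.

8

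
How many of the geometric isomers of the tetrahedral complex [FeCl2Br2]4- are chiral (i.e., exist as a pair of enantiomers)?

All four vertices of a tetrahedron are equivalent and mutually adjacent, so cis/trans isomerism cannot arise.
Only one geometric arrangement is possible.

0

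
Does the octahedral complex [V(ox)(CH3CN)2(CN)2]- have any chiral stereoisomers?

The six octahedral sites form three mutually perpendicular trans pairs.
Each ox is bidentate and must span two cis positions.
There are 3 geometric isomers: CH3CN trans, CN cis; CH3CN cis, CN cis (chiral); CH3CN cis, CN trans.
One of these lacks any improper symmetry element and so occurs as an enantiomeric pair, giving 3 + 1 = 4 stereoisomers in total.

yes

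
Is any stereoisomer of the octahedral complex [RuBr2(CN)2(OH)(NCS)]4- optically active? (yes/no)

yes

In an octahedral complex each vertex has one trans partner and four cis neighbours.
Working through the distinct placements yields 6 geometric isomers: Br trans, CN trans; Br trans, CN cis; Br cis, CN cis (3 arrangements, 2 chiral); Br cis, CN trans.
Of these, 2 lack any improper symmetry element and so occur as enantiomeric pairs, giving 6 + 2 = 8 stereoisomers in total.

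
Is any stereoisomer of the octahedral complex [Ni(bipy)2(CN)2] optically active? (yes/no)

yes

Each bipy is bidentate and must span two cis positions.
The distinct arrangements are (2 in all): CN trans; CN cis (chiral).
One of these lacks any improper symmetry element and so occurs as an enantiomeric pair, giving 2 + 1 = 3 stereoisomers in total.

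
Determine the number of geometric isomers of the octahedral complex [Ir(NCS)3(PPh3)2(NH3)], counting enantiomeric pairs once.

In an octahedral complex each vertex has one trans partner and four cis neighbours.
The distinct arrangements are (3 in all): NCS mer, PPh3 trans; NCS mer, PPh3 cis; NCS fac, PPh3 cis.

3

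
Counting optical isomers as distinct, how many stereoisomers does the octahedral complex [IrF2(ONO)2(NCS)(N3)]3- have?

8

In an octahedral complex each vertex has one trans partner and four cis neighbours.
There are 6 geometric isomers: F trans, ONO trans; F trans, ONO cis; F cis, ONO trans; F cis, ONO cis (3 arrangements, 2 chiral).
Of these, 2 lack any improper symmetry element and so occur as enantiomeric pairs, giving 6 + 2 = 8 stereoisomers in total.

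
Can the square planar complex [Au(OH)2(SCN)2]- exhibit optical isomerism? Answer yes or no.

In a square planar complex each vertex has one trans partner and two cis neighbours.
Working through the distinct placements yields 2 geometric isomers: OH cis; OH trans.
Each arrangement has an internal mirror plane or centre of symmetry, so none is chiral.

no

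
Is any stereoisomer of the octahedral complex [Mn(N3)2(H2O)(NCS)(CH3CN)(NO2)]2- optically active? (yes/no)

Placing the ligands in turn and identifying arrangements related by rotation or reflection leaves 9 distinct geometric isomers.
Of these, 6 lack any improper symmetry element and so occur as enantiomeric pairs, giving 9 + 6 = 15 stereoisomers in total.

yes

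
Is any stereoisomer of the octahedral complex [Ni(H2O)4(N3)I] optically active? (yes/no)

no

There are 2 geometric isomers: N3 and I mutually trans; N3 and I mutually cis.
Each arrangement has an internal mirror plane or centre of symmetry, so none is chiral.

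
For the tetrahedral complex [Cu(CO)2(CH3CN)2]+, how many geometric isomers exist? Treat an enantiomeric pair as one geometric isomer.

All four vertices of a tetrahedron are equivalent and mutually adjacent, so cis/trans isomerism cannot arise.
Only one geometric arrangement is possible.

1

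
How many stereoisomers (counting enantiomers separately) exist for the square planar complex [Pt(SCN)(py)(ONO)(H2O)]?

3

In a square planar complex each vertex has one trans partner and two cis neighbours.
The distinct arrangements are (3 in all): (H2O/SCN trans, ONO/py trans); (H2O/py trans, ONO/SCN trans); (H2O/ONO trans, SCN/py trans).
Each arrangement has an internal mirror plane or centre of symmetry, so none is chiral.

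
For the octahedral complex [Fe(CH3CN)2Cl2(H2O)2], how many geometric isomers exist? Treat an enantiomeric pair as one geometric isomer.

An octahedron has six vertices in three trans pairs; every non-trans pair is cis.
Working through the distinct placements yields 5 geometric isomers: CH3CN trans, Cl trans, H2O trans; CH3CN trans, Cl cis, H2O cis; CH3CN cis, Cl cis, H2O trans; CH3CN cis, Cl cis, H2O cis (chiral); CH3CN cis, Cl trans, H2O cis.

5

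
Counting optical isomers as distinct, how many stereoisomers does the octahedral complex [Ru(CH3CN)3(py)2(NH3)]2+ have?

3

Systematic placement gives 3 geometric isomers: CH3CN mer, py trans; CH3CN mer, py cis; CH3CN fac, py cis.
Each arrangement has an internal mirror plane or centre of symmetry, so none is chiral.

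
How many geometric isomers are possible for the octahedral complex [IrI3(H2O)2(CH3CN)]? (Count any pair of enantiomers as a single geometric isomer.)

An octahedron has six vertices in three trans pairs; every non-trans pair is cis.
Systematic placement gives 3 geometric isomers: I mer, H2O cis; I mer, H2O trans; I fac, H2O cis.

3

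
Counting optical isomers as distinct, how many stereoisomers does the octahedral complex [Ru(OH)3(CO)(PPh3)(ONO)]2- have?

The six octahedral sites form three mutually perpendicular trans pairs.
The distinct arrangements are (4 in all): OH mer (3 arrangements); OH fac (chiral).
One of these lacks any improper symmetry element and so occurs as an enantiomeric pair, giving 4 + 1 = 5 stereoisomers in total.

5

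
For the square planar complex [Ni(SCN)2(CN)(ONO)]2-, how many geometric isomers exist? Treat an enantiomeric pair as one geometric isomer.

2

A square has two trans pairs of vertices; adjacent vertices are cis.
Working through the distinct placements yields 2 geometric isomers: SCN cis; SCN trans.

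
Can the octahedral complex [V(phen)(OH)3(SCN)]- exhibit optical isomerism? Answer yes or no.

The six octahedral sites form three mutually perpendicular trans pairs.
Each phen is bidentate and must span two cis positions.
There are 2 geometric isomers: OH mer; OH fac.
Each arrangement has an internal mirror plane or centre of symmetry, so none is chiral.

no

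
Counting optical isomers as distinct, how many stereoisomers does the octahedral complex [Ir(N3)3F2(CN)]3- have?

The distinct arrangements are (3 in all): N3 mer, F cis; N3 mer, F trans; N3 fac, F cis.
Each arrangement has an internal mirror plane or centre of symmetry, so none is chiral.

3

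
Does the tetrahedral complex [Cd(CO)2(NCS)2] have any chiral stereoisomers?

no

In a tetrahedral complex all four positions are equivalent and every pair of ligands is adjacent — there is no cis/trans distinction.
Only one geometric arrangement is possible.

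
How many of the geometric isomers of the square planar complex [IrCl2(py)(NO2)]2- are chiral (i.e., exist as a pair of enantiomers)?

In a square planar complex each vertex has one trans partner and two cis neighbours.
Working through the distinct placements yields 2 geometric isomers: Cl cis; Cl trans.
Each arrangement has an internal mirror plane or centre of symmetry, so none is chiral.

0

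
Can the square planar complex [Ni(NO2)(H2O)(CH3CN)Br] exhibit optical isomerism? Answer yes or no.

In a square planar complex each vertex has one trans partner and two cis neighbours.
Working through the distinct placements yields 3 geometric isomers: (Br/H2O trans, CH3CN/NO2 trans); (Br/NO2 trans, CH3CN/H2O trans); (Br/CH3CN trans, H2O/NO2 trans).
Each arrangement has an internal mirror plane or centre of symmetry, so none is chiral.

no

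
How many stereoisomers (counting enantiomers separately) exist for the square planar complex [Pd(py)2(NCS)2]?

2

In a square planar complex each vertex has one trans partner and two cis neighbours.
There are 2 geometric isomers: py cis; py trans.
Each arrangement has an internal mirror plane or centre of symmetry, so none is chiral.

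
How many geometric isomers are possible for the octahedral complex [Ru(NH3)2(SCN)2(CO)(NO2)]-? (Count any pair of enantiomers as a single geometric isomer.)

There are 6 geometric isomers: NH3 cis, SCN trans; NH3 cis, SCN cis (3 arrangements, 2 chiral); NH3 trans, SCN trans; NH3 trans, SCN cis.

6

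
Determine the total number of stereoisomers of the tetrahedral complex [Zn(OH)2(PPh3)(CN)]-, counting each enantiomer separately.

1

All four vertices of a tetrahedron are equivalent and mutually adjacent, so cis/trans isomerism cannot arise.
Only one geometric arrangement is possible.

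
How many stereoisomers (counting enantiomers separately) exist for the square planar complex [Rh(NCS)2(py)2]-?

2

A square has two trans pairs of vertices; adjacent vertices are cis.
The distinct arrangements are (2 in all): NCS cis; NCS trans.
Each arrangement has an internal mirror plane or centre of symmetry, so none is chiral.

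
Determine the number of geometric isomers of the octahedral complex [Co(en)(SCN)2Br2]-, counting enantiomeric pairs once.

3

In an octahedral complex each vertex has one trans partner and four cis neighbours.
Each en is bidentate and must span two cis positions.
There are 3 geometric isomers: SCN cis, Br trans; SCN cis, Br cis (chiral); SCN trans, Br cis.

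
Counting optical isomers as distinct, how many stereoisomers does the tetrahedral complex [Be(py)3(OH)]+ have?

In a tetrahedral complex all four positions are equivalent and every pair of ligands is adjacent — there is no cis/trans distinction.
Only one geometric arrangement is possible.

1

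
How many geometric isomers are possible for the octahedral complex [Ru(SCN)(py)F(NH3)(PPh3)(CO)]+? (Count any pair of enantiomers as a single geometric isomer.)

15

In an octahedral complex each vertex has one trans partner and four cis neighbours.
Placing the ligands in turn and identifying arrangements related by rotation or reflection leaves 15 distinct geometric isomers.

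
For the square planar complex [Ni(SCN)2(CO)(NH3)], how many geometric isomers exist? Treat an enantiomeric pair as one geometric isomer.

Systematic placement gives 2 geometric isomers: SCN cis; SCN trans.

2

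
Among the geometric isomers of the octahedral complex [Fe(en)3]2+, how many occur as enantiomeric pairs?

1

Each en is bidentate and must span two cis positions.
Only one geometric arrangement is possible; it has no improper symmetry element, so it exists as a pair of enantiomers (2 stereoisomers).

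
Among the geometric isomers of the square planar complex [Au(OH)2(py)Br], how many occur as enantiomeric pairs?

0

A square has two trans pairs of vertices; adjacent vertices are cis.
Systematic placement gives 2 geometric isomers: OH cis; OH trans.
Each arrangement has an internal mirror plane or centre of symmetry, so none is chiral.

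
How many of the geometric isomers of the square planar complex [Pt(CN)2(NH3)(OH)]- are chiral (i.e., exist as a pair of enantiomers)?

0

A square has two trans pairs of vertices; adjacent vertices are cis.
The distinct arrangements are (2 in all): CN cis; CN trans.
Each arrangement has an internal mirror plane or centre of symmetry, so none is chiral.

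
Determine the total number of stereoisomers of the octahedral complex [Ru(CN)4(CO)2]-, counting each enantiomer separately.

2

An octahedron has six vertices in three trans pairs; every non-trans pair is cis.
Working through the distinct placements yields 2 geometric isomers: CO trans; CO cis.
Each arrangement has an internal mirror plane or centre of symmetry, so none is chiral.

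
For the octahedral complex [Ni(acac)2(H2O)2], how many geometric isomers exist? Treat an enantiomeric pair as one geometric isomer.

In an octahedral complex each vertex has one trans partner and four cis neighbours.
Each acac is bidentate and must span two cis positions.
There are 2 geometric isomers: H2O trans; H2O cis (chiral).

2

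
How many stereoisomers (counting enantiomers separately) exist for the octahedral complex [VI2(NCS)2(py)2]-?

In an octahedral complex each vertex has one trans partner and four cis neighbours.
There are 5 geometric isomers: I trans, NCS trans, py trans; I trans, NCS cis, py cis; I cis, NCS cis, py trans; I cis, NCS cis, py cis (chiral); I cis, NCS trans, py cis.
One of these lacks any improper symmetry element and so occurs as an enantiomeric pair, giving 5 + 1 = 6 stereoisomers in total.

6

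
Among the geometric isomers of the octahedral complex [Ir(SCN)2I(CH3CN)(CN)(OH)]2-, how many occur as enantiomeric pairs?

6

Systematic enumeration (placing each ligand type in turn and discarding arrangements equivalent by rotation or reflection) gives 9 geometric isomers.
Of these, 6 lack any improper symmetry element and so occur as enantiomeric pairs, giving 9 + 6 = 15 stereoisomers in total.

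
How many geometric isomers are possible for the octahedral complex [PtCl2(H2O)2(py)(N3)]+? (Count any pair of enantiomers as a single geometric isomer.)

The six octahedral sites form three mutually perpendicular trans pairs.
The distinct arrangements are (6 in all): Cl trans, H2O trans; Cl trans, H2O cis; Cl cis, H2O cis (3 arrangements, 2 chiral); Cl cis, H2O trans.

6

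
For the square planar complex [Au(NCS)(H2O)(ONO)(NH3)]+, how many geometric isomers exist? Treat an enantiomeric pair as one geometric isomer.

3

Working through the distinct placements yields 3 geometric isomers: (H2O/NH3 trans, NCS/ONO trans); (H2O/ONO trans, NCS/NH3 trans); (H2O/NCS trans, NH3/ONO trans).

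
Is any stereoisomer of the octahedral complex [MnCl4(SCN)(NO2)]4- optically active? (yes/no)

no

The six octahedral sites form three mutually perpendicular trans pairs.
Working through the distinct placements yields 2 geometric isomers: SCN and NO2 mutually trans; SCN and NO2 mutually cis.
Each arrangement has an internal mirror plane or centre of symmetry, so none is chiral.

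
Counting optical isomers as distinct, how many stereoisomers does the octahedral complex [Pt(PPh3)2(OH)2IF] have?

8

The six octahedral sites form three mutually perpendicular trans pairs.
Systematic placement gives 6 geometric isomers: PPh3 trans, OH trans; PPh3 cis, OH cis (3 arrangements, 2 chiral); PPh3 trans, OH cis; PPh3 cis, OH trans.
Of these, 2 lack any improper symmetry element and so occur as enantiomeric pairs, giving 6 + 2 = 8 stereoisomers in total.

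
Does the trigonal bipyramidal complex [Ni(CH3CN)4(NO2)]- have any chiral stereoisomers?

A trigonal bipyramid has two axial and three equatorial sites, which are chemically inequivalent.
There are 2 geometric isomers: NO2 equatorial; NO2 axial.
Each arrangement has an internal mirror plane or centre of symmetry, so none is chiral.

no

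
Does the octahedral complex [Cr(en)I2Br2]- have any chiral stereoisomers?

In an octahedral complex each vertex has one trans partner and four cis neighbours.
Each en is bidentate and must span two cis positions.
There are 3 geometric isomers: I cis, Br trans; I cis, Br cis (chiral); I trans, Br cis.
One of these lacks any improper symmetry element and so occurs as an enantiomeric pair, giving 3 + 1 = 4 stereoisomers in total.

yes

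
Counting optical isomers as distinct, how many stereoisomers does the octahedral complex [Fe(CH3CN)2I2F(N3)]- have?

8

An octahedron has six vertices in three trans pairs; every non-trans pair is cis.
Systematic placement gives 6 geometric isomers: CH3CN trans, I cis; CH3CN trans, I trans; CH3CN cis, I cis (3 arrangements, 2 chiral); CH3CN cis, I trans.
Of these, 2 lack any improper symmetry element and so occur as enantiomeric pairs, giving 6 + 2 = 8 stereoisomers in total.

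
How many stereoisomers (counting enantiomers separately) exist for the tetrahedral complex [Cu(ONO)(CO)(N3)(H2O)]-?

2

In a tetrahedral complex all four positions are equivalent and every pair of ligands is adjacent — there is no cis/trans distinction.
Only one geometric arrangement is possible; it has no improper symmetry element, so it exists as a pair of enantiomers (2 stereoisomers).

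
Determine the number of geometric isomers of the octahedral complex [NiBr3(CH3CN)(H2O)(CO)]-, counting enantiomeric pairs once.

Working through the distinct placements yields 4 geometric isomers: Br mer (3 arrangements); Br fac (chiral).

4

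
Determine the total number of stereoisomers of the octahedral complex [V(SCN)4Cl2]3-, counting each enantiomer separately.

2

The distinct arrangements are (2 in all): Cl trans; Cl cis.
Each arrangement has an internal mirror plane or centre of symmetry, so none is chiral.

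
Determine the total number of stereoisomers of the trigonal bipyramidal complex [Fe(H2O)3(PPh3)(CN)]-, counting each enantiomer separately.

A trigonal bipyramid has two axial and three equatorial sites, which are chemically inequivalent.
The distinct arrangements are (4 in all): PPh3 equatorial, CN axial; PPh3 axial, CN axial; PPh3 equatorial, CN equatorial; PPh3 axial, CN equatorial.
Each arrangement has an internal mirror plane or centre of symmetry, so none is chiral.

4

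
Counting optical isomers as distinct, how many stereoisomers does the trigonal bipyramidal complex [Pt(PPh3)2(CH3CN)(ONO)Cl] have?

10

In a trigonal bipyramid the two axial positions differ from the three equatorial ones.
Exhaustive case analysis gives 7 geometric isomers.
Of these, 3 lack any improper symmetry element and so occur as enantiomeric pairs, giving 7 + 3 = 10 stereoisomers in total.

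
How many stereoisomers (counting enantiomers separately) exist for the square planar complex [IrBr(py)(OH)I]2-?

3

In a square planar complex each vertex has one trans partner and two cis neighbours.
Working through the distinct placements yields 3 geometric isomers: (Br/OH trans, I/py trans); (Br/py trans, I/OH trans); (Br/I trans, OH/py trans).
Each arrangement has an internal mirror plane or centre of symmetry, so none is chiral.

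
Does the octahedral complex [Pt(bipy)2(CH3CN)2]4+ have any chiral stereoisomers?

yes

Each bipy is bidentate and must span two cis positions.
There are 2 geometric isomers: CH3CN trans; CH3CN cis (chiral).
One of these lacks any improper symmetry element and so occurs as an enantiomeric pair, giving 2 + 1 = 3 stereoisomers in total.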